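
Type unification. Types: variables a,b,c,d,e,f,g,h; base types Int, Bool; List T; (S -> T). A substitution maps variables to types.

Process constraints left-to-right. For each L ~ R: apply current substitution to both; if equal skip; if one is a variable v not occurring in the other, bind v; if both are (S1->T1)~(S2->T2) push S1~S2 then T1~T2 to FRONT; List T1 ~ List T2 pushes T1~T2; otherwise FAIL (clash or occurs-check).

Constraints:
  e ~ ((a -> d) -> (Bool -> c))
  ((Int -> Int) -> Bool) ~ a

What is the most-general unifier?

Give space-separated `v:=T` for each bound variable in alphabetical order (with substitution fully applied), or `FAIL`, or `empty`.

step 1: unify e ~ ((a -> d) -> (Bool -> c))  [subst: {-} | 1 pending]
  bind e := ((a -> d) -> (Bool -> c))
step 2: unify ((Int -> Int) -> Bool) ~ a  [subst: {e:=((a -> d) -> (Bool -> c))} | 0 pending]
  bind a := ((Int -> Int) -> Bool)

Answer: a:=((Int -> Int) -> Bool) e:=((((Int -> Int) -> Bool) -> d) -> (Bool -> c))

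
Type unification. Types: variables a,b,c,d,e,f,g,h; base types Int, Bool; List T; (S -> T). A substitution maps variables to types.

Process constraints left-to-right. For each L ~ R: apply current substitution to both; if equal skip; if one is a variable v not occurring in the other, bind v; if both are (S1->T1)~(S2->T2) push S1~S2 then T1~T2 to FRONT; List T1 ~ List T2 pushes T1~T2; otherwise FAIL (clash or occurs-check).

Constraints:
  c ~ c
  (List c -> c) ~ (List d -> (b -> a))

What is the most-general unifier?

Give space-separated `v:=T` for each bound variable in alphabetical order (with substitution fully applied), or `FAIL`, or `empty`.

step 1: unify c ~ c  [subst: {-} | 1 pending]
  -> identical, skip
step 2: unify (List c -> c) ~ (List d -> (b -> a))  [subst: {-} | 0 pending]
  -> decompose arrow: push List c~List d, c~(b -> a)
step 3: unify List c ~ List d  [subst: {-} | 1 pending]
  -> decompose List: push c~d
step 4: unify c ~ d  [subst: {-} | 1 pending]
  bind c := d
step 5: unify d ~ (b -> a)  [subst: {c:=d} | 0 pending]
  bind d := (b -> a)

Answer: c:=(b -> a) d:=(b -> a)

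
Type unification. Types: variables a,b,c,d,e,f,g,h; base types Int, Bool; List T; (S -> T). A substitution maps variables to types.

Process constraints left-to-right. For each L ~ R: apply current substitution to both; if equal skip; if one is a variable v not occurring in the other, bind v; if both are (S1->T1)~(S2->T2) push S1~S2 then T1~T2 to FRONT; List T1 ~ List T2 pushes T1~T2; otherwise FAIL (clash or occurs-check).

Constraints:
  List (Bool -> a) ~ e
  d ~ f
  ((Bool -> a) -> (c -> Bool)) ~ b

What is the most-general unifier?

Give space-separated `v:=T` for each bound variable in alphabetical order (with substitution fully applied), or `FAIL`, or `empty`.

step 1: unify List (Bool -> a) ~ e  [subst: {-} | 2 pending]
  bind e := List (Bool -> a)
step 2: unify d ~ f  [subst: {e:=List (Bool -> a)} | 1 pending]
  bind d := f
step 3: unify ((Bool -> a) -> (c -> Bool)) ~ b  [subst: {e:=List (Bool -> a), d:=f} | 0 pending]
  bind b := ((Bool -> a) -> (c -> Bool))

Answer: b:=((Bool -> a) -> (c -> Bool)) d:=f e:=List (Bool -> a)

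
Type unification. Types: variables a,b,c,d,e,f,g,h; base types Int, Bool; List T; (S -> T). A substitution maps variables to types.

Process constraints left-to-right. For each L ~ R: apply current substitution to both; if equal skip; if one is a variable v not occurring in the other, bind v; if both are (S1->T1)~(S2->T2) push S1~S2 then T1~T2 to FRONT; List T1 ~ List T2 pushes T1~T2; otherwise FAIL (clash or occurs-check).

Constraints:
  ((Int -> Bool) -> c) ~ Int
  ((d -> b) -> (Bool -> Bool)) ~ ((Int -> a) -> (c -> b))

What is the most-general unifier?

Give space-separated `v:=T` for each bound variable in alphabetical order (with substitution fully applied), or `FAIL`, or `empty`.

step 1: unify ((Int -> Bool) -> c) ~ Int  [subst: {-} | 1 pending]
  clash: ((Int -> Bool) -> c) vs Int

Answer: FAIL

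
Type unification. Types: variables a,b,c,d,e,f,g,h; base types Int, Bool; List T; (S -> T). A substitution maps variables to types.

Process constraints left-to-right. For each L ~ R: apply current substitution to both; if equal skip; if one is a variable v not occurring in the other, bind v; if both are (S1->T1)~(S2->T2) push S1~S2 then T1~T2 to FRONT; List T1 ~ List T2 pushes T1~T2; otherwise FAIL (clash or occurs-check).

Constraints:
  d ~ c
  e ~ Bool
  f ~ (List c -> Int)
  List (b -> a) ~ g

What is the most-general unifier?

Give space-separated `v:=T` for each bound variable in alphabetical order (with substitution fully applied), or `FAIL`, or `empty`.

Answer: d:=c e:=Bool f:=(List c -> Int) g:=List (b -> a)

Derivation:
step 1: unify d ~ c  [subst: {-} | 3 pending]
  bind d := c
step 2: unify e ~ Bool  [subst: {d:=c} | 2 pending]
  bind e := Bool
step 3: unify f ~ (List c -> Int)  [subst: {d:=c, e:=Bool} | 1 pending]
  bind f := (List c -> Int)
step 4: unify List (b -> a) ~ g  [subst: {d:=c, e:=Bool, f:=(List c -> Int)} | 0 pending]
  bind g := List (b -> a)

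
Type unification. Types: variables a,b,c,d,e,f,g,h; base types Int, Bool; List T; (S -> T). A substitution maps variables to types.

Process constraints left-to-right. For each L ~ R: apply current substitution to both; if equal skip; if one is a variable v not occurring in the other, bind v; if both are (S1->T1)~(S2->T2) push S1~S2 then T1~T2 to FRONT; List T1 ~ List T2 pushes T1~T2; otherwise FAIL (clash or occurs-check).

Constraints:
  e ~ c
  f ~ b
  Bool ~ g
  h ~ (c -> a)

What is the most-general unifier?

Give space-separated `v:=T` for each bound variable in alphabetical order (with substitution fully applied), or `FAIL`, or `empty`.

step 1: unify e ~ c  [subst: {-} | 3 pending]
  bind e := c
step 2: unify f ~ b  [subst: {e:=c} | 2 pending]
  bind f := b
step 3: unify Bool ~ g  [subst: {e:=c, f:=b} | 1 pending]
  bind g := Bool
step 4: unify h ~ (c -> a)  [subst: {e:=c, f:=b, g:=Bool} | 0 pending]
  bind h := (c -> a)

Answer: e:=c f:=b g:=Bool h:=(c -> a)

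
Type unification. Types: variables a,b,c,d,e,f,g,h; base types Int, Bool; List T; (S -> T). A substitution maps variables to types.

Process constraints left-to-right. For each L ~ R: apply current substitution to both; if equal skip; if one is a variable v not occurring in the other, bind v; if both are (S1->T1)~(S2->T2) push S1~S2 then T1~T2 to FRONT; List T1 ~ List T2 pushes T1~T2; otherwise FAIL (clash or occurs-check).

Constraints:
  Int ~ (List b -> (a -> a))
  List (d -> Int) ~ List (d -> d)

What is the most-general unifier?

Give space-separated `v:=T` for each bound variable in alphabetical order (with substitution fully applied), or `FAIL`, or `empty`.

Answer: FAIL

Derivation:
step 1: unify Int ~ (List b -> (a -> a))  [subst: {-} | 1 pending]
  clash: Int vs (List b -> (a -> a))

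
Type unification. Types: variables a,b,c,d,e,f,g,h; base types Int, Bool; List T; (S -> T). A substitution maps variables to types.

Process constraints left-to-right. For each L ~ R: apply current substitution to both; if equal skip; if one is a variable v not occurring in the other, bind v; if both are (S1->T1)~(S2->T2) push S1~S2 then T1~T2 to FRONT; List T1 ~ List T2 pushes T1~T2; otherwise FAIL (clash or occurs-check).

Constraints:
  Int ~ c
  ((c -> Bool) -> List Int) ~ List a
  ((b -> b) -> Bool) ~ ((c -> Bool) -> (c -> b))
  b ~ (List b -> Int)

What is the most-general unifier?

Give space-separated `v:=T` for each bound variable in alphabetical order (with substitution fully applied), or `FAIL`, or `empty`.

Answer: FAIL

Derivation:
step 1: unify Int ~ c  [subst: {-} | 3 pending]
  bind c := Int
step 2: unify ((Int -> Bool) -> List Int) ~ List a  [subst: {c:=Int} | 2 pending]
  clash: ((Int -> Bool) -> List Int) vs List a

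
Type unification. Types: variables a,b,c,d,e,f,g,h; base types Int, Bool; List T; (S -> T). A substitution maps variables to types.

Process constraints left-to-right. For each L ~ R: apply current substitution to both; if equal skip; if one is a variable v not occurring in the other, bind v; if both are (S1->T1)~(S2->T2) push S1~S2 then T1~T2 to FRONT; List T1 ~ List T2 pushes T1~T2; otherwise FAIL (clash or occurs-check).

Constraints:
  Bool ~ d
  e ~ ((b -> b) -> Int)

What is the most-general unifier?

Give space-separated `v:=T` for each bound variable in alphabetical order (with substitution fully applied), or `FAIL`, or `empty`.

step 1: unify Bool ~ d  [subst: {-} | 1 pending]
  bind d := Bool
step 2: unify e ~ ((b -> b) -> Int)  [subst: {d:=Bool} | 0 pending]
  bind e := ((b -> b) -> Int)

Answer: d:=Bool e:=((b -> b) -> Int)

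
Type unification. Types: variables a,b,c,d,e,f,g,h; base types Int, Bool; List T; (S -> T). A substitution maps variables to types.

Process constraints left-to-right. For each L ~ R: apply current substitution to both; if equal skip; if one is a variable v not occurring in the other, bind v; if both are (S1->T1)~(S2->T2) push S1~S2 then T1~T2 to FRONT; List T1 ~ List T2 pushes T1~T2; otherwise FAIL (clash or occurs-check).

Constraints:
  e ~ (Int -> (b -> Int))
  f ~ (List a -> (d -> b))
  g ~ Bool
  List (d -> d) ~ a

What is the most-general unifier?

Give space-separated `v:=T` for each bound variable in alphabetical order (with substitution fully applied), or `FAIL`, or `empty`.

Answer: a:=List (d -> d) e:=(Int -> (b -> Int)) f:=(List List (d -> d) -> (d -> b)) g:=Bool

Derivation:
step 1: unify e ~ (Int -> (b -> Int))  [subst: {-} | 3 pending]
  bind e := (Int -> (b -> Int))
step 2: unify f ~ (List a -> (d -> b))  [subst: {e:=(Int -> (b -> Int))} | 2 pending]
  bind f := (List a -> (d -> b))
step 3: unify g ~ Bool  [subst: {e:=(Int -> (b -> Int)), f:=(List a -> (d -> b))} | 1 pending]
  bind g := Bool
step 4: unify List (d -> d) ~ a  [subst: {e:=(Int -> (b -> Int)), f:=(List a -> (d -> b)), g:=Bool} | 0 pending]
  bind a := List (d -> d)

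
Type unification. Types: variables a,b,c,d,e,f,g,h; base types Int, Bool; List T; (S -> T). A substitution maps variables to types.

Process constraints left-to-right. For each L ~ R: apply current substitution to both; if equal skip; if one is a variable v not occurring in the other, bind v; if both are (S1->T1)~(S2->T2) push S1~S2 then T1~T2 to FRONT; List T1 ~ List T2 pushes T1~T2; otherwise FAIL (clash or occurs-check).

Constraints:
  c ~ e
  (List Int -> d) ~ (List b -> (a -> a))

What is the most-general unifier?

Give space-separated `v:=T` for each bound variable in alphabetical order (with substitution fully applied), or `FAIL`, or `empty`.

step 1: unify c ~ e  [subst: {-} | 1 pending]
  bind c := e
step 2: unify (List Int -> d) ~ (List b -> (a -> a))  [subst: {c:=e} | 0 pending]
  -> decompose arrow: push List Int~List b, d~(a -> a)
step 3: unify List Int ~ List b  [subst: {c:=e} | 1 pending]
  -> decompose List: push Int~b
step 4: unify Int ~ b  [subst: {c:=e} | 1 pending]
  bind b := Int
step 5: unify d ~ (a -> a)  [subst: {c:=e, b:=Int} | 0 pending]
  bind d := (a -> a)

Answer: b:=Int c:=e d:=(a -> a)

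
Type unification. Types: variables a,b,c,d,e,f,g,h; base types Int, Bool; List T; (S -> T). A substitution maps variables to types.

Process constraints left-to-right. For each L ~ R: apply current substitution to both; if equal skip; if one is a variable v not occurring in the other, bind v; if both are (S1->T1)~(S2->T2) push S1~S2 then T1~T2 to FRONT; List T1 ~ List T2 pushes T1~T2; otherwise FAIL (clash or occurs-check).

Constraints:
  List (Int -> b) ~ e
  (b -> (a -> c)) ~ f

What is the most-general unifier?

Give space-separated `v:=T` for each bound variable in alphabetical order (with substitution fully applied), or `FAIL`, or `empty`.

Answer: e:=List (Int -> b) f:=(b -> (a -> c))

Derivation:
step 1: unify List (Int -> b) ~ e  [subst: {-} | 1 pending]
  bind e := List (Int -> b)
step 2: unify (b -> (a -> c)) ~ f  [subst: {e:=List (Int -> b)} | 0 pending]
  bind f := (b -> (a -> c))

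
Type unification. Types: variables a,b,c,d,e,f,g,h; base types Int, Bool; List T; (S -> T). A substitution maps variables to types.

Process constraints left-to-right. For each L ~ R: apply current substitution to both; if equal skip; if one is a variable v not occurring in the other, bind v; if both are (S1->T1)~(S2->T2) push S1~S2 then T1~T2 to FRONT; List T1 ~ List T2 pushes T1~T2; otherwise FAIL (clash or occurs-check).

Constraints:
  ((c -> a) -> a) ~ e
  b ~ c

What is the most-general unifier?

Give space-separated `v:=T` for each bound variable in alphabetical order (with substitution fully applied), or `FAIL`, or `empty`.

step 1: unify ((c -> a) -> a) ~ e  [subst: {-} | 1 pending]
  bind e := ((c -> a) -> a)
step 2: unify b ~ c  [subst: {e:=((c -> a) -> a)} | 0 pending]
  bind b := c

Answer: b:=c e:=((c -> a) -> a)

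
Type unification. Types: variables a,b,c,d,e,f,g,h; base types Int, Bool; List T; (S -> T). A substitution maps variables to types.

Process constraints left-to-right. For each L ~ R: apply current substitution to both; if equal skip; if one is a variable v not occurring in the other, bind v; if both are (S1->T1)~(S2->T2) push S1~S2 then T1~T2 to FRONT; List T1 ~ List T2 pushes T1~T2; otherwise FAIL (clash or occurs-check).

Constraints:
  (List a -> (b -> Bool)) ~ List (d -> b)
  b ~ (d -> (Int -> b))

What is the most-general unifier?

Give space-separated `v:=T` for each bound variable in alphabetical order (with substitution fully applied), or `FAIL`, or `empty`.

Answer: FAIL

Derivation:
step 1: unify (List a -> (b -> Bool)) ~ List (d -> b)  [subst: {-} | 1 pending]
  clash: (List a -> (b -> Bool)) vs List (d -> b)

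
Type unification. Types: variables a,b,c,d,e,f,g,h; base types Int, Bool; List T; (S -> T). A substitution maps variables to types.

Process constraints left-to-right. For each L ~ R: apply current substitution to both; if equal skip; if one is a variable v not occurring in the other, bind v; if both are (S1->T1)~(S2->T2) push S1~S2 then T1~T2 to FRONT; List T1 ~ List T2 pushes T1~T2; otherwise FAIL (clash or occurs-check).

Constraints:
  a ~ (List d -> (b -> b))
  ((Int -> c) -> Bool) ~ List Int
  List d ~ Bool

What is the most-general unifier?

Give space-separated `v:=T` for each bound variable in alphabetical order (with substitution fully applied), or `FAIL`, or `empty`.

step 1: unify a ~ (List d -> (b -> b))  [subst: {-} | 2 pending]
  bind a := (List d -> (b -> b))
step 2: unify ((Int -> c) -> Bool) ~ List Int  [subst: {a:=(List d -> (b -> b))} | 1 pending]
  clash: ((Int -> c) -> Bool) vs List Int

Answer: FAIL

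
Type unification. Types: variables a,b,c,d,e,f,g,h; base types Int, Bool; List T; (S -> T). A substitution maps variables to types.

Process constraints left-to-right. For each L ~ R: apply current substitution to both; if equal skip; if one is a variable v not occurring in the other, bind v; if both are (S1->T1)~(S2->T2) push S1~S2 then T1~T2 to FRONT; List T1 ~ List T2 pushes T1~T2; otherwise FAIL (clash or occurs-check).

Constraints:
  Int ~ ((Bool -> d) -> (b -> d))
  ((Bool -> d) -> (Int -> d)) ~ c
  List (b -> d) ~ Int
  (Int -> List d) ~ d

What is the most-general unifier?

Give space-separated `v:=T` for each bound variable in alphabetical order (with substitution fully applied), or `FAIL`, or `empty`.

step 1: unify Int ~ ((Bool -> d) -> (b -> d))  [subst: {-} | 3 pending]
  clash: Int vs ((Bool -> d) -> (b -> d))

Answer: FAIL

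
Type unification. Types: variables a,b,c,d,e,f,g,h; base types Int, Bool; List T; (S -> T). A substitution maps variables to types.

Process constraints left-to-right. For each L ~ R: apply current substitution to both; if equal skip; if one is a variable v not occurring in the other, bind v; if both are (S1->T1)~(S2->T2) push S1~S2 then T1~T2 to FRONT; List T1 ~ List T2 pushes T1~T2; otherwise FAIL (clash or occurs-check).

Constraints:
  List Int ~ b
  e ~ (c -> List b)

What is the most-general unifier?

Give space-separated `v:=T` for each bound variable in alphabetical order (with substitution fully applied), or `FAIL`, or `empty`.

step 1: unify List Int ~ b  [subst: {-} | 1 pending]
  bind b := List Int
step 2: unify e ~ (c -> List List Int)  [subst: {b:=List Int} | 0 pending]
  bind e := (c -> List List Int)

Answer: b:=List Int e:=(c -> List List Int)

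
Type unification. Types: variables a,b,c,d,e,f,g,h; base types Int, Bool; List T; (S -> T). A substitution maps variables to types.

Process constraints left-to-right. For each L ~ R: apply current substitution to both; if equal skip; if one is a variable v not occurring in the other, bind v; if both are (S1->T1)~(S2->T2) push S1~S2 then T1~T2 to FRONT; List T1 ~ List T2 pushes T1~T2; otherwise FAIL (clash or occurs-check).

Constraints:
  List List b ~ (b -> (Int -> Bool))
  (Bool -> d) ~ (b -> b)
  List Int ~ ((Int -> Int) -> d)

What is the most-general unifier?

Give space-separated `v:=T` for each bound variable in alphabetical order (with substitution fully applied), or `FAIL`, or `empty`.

Answer: FAIL

Derivation:
step 1: unify List List b ~ (b -> (Int -> Bool))  [subst: {-} | 2 pending]
  clash: List List b vs (b -> (Int -> Bool))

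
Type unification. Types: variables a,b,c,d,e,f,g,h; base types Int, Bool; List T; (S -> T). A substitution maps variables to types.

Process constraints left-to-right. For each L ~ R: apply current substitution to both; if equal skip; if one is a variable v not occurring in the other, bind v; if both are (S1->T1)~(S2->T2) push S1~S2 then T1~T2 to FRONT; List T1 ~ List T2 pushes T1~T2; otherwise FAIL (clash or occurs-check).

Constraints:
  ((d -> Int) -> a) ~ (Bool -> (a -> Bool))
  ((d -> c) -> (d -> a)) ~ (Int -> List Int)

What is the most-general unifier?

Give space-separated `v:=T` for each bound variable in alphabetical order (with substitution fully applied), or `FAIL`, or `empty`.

step 1: unify ((d -> Int) -> a) ~ (Bool -> (a -> Bool))  [subst: {-} | 1 pending]
  -> decompose arrow: push (d -> Int)~Bool, a~(a -> Bool)
step 2: unify (d -> Int) ~ Bool  [subst: {-} | 2 pending]
  clash: (d -> Int) vs Bool

Answer: FAIL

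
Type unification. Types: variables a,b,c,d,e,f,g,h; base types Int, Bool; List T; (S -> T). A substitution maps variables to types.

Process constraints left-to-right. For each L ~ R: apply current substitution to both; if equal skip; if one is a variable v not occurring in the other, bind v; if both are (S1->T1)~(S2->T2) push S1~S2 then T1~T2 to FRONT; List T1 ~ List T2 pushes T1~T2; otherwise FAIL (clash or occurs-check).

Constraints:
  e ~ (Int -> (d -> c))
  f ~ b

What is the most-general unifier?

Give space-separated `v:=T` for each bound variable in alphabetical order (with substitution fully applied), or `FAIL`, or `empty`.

Answer: e:=(Int -> (d -> c)) f:=b

Derivation:
step 1: unify e ~ (Int -> (d -> c))  [subst: {-} | 1 pending]
  bind e := (Int -> (d -> c))
step 2: unify f ~ b  [subst: {e:=(Int -> (d -> c))} | 0 pending]
  bind f := b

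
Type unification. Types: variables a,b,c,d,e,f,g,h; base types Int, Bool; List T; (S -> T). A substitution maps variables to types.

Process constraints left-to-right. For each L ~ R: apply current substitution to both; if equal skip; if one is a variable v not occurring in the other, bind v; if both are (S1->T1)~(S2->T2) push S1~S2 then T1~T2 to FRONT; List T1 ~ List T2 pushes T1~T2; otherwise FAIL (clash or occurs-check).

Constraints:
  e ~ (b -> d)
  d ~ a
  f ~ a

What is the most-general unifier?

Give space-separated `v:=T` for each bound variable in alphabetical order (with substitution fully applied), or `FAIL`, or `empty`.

Answer: d:=a e:=(b -> a) f:=a

Derivation:
step 1: unify e ~ (b -> d)  [subst: {-} | 2 pending]
  bind e := (b -> d)
step 2: unify d ~ a  [subst: {e:=(b -> d)} | 1 pending]
  bind d := a
step 3: unify f ~ a  [subst: {e:=(b -> d), d:=a} | 0 pending]
  bind f := a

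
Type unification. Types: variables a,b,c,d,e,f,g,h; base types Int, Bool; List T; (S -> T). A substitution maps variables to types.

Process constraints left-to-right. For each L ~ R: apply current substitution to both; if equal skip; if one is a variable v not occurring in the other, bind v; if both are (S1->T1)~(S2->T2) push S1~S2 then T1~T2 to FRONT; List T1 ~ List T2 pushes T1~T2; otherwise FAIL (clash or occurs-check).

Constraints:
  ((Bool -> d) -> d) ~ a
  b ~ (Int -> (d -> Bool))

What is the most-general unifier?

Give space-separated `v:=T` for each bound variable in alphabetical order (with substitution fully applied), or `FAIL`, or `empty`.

step 1: unify ((Bool -> d) -> d) ~ a  [subst: {-} | 1 pending]
  bind a := ((Bool -> d) -> d)
step 2: unify b ~ (Int -> (d -> Bool))  [subst: {a:=((Bool -> d) -> d)} | 0 pending]
  bind b := (Int -> (d -> Bool))

Answer: a:=((Bool -> d) -> d) b:=(Int -> (d -> Bool))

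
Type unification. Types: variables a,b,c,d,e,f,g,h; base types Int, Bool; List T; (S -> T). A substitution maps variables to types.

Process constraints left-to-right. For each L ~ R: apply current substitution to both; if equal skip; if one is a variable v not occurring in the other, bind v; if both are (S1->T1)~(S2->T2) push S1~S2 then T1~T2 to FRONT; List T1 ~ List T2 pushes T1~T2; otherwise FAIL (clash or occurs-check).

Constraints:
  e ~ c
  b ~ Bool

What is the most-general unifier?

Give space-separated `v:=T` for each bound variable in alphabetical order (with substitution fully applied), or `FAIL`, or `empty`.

step 1: unify e ~ c  [subst: {-} | 1 pending]
  bind e := c
step 2: unify b ~ Bool  [subst: {e:=c} | 0 pending]
  bind b := Bool

Answer: b:=Bool e:=c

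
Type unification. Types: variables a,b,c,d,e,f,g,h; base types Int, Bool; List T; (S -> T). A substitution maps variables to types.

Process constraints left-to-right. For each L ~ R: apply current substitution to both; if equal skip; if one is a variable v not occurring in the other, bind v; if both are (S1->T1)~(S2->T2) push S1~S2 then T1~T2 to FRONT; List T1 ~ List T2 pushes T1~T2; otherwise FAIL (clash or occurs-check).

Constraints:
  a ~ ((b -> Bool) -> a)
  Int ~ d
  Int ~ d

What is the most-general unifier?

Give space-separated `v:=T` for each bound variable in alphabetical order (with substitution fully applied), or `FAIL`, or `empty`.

Answer: FAIL

Derivation:
step 1: unify a ~ ((b -> Bool) -> a)  [subst: {-} | 2 pending]
  occurs-check fail: a in ((b -> Bool) -> a)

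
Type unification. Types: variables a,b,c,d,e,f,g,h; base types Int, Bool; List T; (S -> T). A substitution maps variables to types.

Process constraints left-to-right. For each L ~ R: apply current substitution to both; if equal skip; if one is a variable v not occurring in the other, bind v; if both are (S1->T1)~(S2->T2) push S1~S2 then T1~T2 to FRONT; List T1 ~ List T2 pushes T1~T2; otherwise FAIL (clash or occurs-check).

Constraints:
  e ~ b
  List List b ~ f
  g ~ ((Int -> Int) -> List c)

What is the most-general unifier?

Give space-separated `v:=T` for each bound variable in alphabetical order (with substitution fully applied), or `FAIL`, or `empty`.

step 1: unify e ~ b  [subst: {-} | 2 pending]
  bind e := b
step 2: unify List List b ~ f  [subst: {e:=b} | 1 pending]
  bind f := List List b
step 3: unify g ~ ((Int -> Int) -> List c)  [subst: {e:=b, f:=List List b} | 0 pending]
  bind g := ((Int -> Int) -> List c)

Answer: e:=b f:=List List b g:=((Int -> Int) -> List c)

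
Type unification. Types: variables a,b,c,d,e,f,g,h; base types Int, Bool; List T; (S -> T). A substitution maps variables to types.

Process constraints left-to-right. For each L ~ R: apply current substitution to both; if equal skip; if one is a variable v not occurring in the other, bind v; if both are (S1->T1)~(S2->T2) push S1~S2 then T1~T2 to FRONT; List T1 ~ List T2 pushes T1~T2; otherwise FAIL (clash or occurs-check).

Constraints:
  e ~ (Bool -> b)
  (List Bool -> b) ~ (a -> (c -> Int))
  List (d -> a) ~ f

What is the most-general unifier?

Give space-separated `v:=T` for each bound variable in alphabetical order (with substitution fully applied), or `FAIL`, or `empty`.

Answer: a:=List Bool b:=(c -> Int) e:=(Bool -> (c -> Int)) f:=List (d -> List Bool)

Derivation:
step 1: unify e ~ (Bool -> b)  [subst: {-} | 2 pending]
  bind e := (Bool -> b)
step 2: unify (List Bool -> b) ~ (a -> (c -> Int))  [subst: {e:=(Bool -> b)} | 1 pending]
  -> decompose arrow: push List Bool~a, b~(c -> Int)
step 3: unify List Bool ~ a  [subst: {e:=(Bool -> b)} | 2 pending]
  bind a := List Bool
step 4: unify b ~ (c -> Int)  [subst: {e:=(Bool -> b), a:=List Bool} | 1 pending]
  bind b := (c -> Int)
step 5: unify List (d -> List Bool) ~ f  [subst: {e:=(Bool -> b), a:=List Bool, b:=(c -> Int)} | 0 pending]
  bind f := List (d -> List Bool)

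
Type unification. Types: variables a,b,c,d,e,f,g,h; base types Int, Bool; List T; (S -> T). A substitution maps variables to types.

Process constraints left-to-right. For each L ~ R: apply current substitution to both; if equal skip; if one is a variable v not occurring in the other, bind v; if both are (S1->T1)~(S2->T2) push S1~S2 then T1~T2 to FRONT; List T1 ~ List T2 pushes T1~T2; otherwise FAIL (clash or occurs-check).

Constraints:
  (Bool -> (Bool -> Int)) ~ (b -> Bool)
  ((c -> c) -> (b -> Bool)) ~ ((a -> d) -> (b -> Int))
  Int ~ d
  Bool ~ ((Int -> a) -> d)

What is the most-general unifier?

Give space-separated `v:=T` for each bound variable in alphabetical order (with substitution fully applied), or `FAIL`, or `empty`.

Answer: FAIL

Derivation:
step 1: unify (Bool -> (Bool -> Int)) ~ (b -> Bool)  [subst: {-} | 3 pending]
  -> decompose arrow: push Bool~b, (Bool -> Int)~Bool
step 2: unify Bool ~ b  [subst: {-} | 4 pending]
  bind b := Bool
step 3: unify (Bool -> Int) ~ Bool  [subst: {b:=Bool} | 3 pending]
  clash: (Bool -> Int) vs Bool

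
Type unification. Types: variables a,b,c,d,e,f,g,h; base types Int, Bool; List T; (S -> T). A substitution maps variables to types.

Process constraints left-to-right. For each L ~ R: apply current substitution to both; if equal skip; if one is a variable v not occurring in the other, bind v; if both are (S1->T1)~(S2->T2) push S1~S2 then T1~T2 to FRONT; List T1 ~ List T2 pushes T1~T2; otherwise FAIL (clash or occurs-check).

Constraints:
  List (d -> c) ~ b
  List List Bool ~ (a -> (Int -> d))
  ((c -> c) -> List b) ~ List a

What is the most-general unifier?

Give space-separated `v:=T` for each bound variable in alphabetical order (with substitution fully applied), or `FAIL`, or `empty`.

Answer: FAIL

Derivation:
step 1: unify List (d -> c) ~ b  [subst: {-} | 2 pending]
  bind b := List (d -> c)
step 2: unify List List Bool ~ (a -> (Int -> d))  [subst: {b:=List (d -> c)} | 1 pending]
  clash: List List Bool vs (a -> (Int -> d))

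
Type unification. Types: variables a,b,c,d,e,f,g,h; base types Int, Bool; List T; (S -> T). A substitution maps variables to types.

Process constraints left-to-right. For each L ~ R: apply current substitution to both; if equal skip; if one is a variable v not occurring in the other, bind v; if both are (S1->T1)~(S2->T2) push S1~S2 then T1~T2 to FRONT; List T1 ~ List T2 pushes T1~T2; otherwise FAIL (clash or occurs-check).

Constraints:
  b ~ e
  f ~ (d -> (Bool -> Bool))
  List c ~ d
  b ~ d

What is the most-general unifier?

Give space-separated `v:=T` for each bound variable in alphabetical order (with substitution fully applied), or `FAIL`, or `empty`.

step 1: unify b ~ e  [subst: {-} | 3 pending]
  bind b := e
step 2: unify f ~ (d -> (Bool -> Bool))  [subst: {b:=e} | 2 pending]
  bind f := (d -> (Bool -> Bool))
step 3: unify List c ~ d  [subst: {b:=e, f:=(d -> (Bool -> Bool))} | 1 pending]
  bind d := List c
step 4: unify e ~ List c  [subst: {b:=e, f:=(d -> (Bool -> Bool)), d:=List c} | 0 pending]
  bind e := List c

Answer: b:=List c d:=List c e:=List c f:=(List c -> (Bool -> Bool))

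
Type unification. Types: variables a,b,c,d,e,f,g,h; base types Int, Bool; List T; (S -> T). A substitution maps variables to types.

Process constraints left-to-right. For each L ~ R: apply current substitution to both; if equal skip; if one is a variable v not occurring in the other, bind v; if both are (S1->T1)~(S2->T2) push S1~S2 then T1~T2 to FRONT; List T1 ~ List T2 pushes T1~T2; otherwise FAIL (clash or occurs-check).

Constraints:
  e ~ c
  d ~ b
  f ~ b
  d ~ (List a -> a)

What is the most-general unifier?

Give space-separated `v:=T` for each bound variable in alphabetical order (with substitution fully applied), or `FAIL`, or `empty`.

Answer: b:=(List a -> a) d:=(List a -> a) e:=c f:=(List a -> a)

Derivation:
step 1: unify e ~ c  [subst: {-} | 3 pending]
  bind e := c
step 2: unify d ~ b  [subst: {e:=c} | 2 pending]
  bind d := b
step 3: unify f ~ b  [subst: {e:=c, d:=b} | 1 pending]
  bind f := b
step 4: unify b ~ (List a -> a)  [subst: {e:=c, d:=b, f:=b} | 0 pending]
  bind b := (List a -> a)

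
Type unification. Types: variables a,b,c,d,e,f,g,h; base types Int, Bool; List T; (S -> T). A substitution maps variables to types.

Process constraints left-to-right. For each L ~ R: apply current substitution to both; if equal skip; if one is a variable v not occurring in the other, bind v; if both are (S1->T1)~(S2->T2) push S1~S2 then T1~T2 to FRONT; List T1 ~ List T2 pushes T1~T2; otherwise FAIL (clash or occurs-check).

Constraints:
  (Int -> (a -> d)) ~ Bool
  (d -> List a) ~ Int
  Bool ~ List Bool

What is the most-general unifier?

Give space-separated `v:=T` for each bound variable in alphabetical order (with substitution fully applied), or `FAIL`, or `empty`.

step 1: unify (Int -> (a -> d)) ~ Bool  [subst: {-} | 2 pending]
  clash: (Int -> (a -> d)) vs Bool

Answer: FAIL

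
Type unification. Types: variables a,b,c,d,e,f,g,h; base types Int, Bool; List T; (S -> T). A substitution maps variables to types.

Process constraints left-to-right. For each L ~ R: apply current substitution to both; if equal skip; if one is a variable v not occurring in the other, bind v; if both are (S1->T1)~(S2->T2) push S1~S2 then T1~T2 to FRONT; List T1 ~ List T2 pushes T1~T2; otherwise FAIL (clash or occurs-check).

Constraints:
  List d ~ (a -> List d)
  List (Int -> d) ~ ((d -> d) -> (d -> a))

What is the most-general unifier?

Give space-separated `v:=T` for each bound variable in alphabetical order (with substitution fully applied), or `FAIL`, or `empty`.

Answer: FAIL

Derivation:
step 1: unify List d ~ (a -> List d)  [subst: {-} | 1 pending]
  clash: List d vs (a -> List d)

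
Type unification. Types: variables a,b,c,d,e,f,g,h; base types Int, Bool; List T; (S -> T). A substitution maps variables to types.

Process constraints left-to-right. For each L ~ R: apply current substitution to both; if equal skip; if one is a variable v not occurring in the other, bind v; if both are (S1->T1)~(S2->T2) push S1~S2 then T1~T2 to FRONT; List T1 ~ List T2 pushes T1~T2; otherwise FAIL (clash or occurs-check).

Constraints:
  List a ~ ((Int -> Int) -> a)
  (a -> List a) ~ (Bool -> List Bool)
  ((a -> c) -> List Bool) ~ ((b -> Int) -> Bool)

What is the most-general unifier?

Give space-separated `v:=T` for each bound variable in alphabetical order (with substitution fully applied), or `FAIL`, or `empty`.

step 1: unify List a ~ ((Int -> Int) -> a)  [subst: {-} | 2 pending]
  clash: List a vs ((Int -> Int) -> a)

Answer: FAIL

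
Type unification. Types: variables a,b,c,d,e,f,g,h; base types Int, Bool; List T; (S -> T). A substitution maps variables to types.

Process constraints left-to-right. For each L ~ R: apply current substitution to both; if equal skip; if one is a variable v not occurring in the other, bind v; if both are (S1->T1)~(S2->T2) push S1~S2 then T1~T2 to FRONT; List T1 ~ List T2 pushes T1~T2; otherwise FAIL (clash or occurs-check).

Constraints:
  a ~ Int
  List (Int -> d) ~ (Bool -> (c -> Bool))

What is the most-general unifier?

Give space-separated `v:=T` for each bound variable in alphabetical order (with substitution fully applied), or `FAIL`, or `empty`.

Answer: FAIL

Derivation:
step 1: unify a ~ Int  [subst: {-} | 1 pending]
  bind a := Int
step 2: unify List (Int -> d) ~ (Bool -> (c -> Bool))  [subst: {a:=Int} | 0 pending]
  clash: List (Int -> d) vs (Bool -> (c -> Bool))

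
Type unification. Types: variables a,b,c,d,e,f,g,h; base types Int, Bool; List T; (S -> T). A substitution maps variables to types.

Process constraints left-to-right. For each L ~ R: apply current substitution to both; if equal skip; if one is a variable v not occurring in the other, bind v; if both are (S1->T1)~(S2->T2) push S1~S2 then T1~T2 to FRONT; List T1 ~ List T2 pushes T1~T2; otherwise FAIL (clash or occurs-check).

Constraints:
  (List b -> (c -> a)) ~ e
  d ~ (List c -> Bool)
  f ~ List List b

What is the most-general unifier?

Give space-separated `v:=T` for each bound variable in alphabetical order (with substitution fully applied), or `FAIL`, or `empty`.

Answer: d:=(List c -> Bool) e:=(List b -> (c -> a)) f:=List List b

Derivation:
step 1: unify (List b -> (c -> a)) ~ e  [subst: {-} | 2 pending]
  bind e := (List b -> (c -> a))
step 2: unify d ~ (List c -> Bool)  [subst: {e:=(List b -> (c -> a))} | 1 pending]
  bind d := (List c -> Bool)
step 3: unify f ~ List List b  [subst: {e:=(List b -> (c -> a)), d:=(List c -> Bool)} | 0 pending]
  bind f := List List b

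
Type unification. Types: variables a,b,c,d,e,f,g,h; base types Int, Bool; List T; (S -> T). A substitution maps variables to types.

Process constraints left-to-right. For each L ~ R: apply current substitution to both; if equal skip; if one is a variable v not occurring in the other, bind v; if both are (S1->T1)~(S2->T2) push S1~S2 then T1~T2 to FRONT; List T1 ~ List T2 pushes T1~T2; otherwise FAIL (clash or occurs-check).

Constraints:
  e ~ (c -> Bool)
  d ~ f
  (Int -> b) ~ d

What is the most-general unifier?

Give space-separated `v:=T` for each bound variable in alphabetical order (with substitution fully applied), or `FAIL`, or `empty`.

step 1: unify e ~ (c -> Bool)  [subst: {-} | 2 pending]
  bind e := (c -> Bool)
step 2: unify d ~ f  [subst: {e:=(c -> Bool)} | 1 pending]
  bind d := f
step 3: unify (Int -> b) ~ f  [subst: {e:=(c -> Bool), d:=f} | 0 pending]
  bind f := (Int -> b)

Answer: d:=(Int -> b) e:=(c -> Bool) f:=(Int -> b)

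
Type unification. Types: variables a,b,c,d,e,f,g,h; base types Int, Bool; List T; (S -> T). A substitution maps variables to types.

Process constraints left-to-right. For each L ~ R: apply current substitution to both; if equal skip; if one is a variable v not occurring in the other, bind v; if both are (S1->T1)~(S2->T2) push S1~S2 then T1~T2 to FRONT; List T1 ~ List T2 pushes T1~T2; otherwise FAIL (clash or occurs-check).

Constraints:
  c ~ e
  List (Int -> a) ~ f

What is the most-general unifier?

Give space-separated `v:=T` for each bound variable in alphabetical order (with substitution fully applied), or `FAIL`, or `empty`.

step 1: unify c ~ e  [subst: {-} | 1 pending]
  bind c := e
step 2: unify List (Int -> a) ~ f  [subst: {c:=e} | 0 pending]
  bind f := List (Int -> a)

Answer: c:=e f:=List (Int -> a)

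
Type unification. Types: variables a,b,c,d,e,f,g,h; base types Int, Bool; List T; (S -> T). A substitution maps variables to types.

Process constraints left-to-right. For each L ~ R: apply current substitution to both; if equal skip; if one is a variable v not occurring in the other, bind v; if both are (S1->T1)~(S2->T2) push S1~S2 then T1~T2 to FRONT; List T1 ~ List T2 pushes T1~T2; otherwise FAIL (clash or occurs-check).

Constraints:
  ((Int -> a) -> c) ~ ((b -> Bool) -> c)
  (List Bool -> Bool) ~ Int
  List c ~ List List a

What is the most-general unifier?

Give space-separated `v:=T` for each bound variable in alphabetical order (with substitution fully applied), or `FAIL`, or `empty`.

step 1: unify ((Int -> a) -> c) ~ ((b -> Bool) -> c)  [subst: {-} | 2 pending]
  -> decompose arrow: push (Int -> a)~(b -> Bool), c~c
step 2: unify (Int -> a) ~ (b -> Bool)  [subst: {-} | 3 pending]
  -> decompose arrow: push Int~b, a~Bool
step 3: unify Int ~ b  [subst: {-} | 4 pending]
  bind b := Int
step 4: unify a ~ Bool  [subst: {b:=Int} | 3 pending]
  bind a := Bool
step 5: unify c ~ c  [subst: {b:=Int, a:=Bool} | 2 pending]
  -> identical, skip
step 6: unify (List Bool -> Bool) ~ Int  [subst: {b:=Int, a:=Bool} | 1 pending]
  clash: (List Bool -> Bool) vs Int

Answer: FAIL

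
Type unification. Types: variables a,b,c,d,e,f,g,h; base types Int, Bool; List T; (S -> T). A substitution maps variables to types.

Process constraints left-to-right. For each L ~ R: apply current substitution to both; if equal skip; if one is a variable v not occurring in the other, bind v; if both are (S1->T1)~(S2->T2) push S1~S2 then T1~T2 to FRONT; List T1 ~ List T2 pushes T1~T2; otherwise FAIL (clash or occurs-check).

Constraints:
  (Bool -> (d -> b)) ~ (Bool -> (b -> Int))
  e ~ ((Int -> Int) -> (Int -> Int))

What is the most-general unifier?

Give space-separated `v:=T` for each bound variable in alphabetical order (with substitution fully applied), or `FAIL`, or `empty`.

step 1: unify (Bool -> (d -> b)) ~ (Bool -> (b -> Int))  [subst: {-} | 1 pending]
  -> decompose arrow: push Bool~Bool, (d -> b)~(b -> Int)
step 2: unify Bool ~ Bool  [subst: {-} | 2 pending]
  -> identical, skip
step 3: unify (d -> b) ~ (b -> Int)  [subst: {-} | 1 pending]
  -> decompose arrow: push d~b, b~Int
step 4: unify d ~ b  [subst: {-} | 2 pending]
  bind d := b
step 5: unify b ~ Int  [subst: {d:=b} | 1 pending]
  bind b := Int
step 6: unify e ~ ((Int -> Int) -> (Int -> Int))  [subst: {d:=b, b:=Int} | 0 pending]
  bind e := ((Int -> Int) -> (Int -> Int))

Answer: b:=Int d:=Int e:=((Int -> Int) -> (Int -> Int))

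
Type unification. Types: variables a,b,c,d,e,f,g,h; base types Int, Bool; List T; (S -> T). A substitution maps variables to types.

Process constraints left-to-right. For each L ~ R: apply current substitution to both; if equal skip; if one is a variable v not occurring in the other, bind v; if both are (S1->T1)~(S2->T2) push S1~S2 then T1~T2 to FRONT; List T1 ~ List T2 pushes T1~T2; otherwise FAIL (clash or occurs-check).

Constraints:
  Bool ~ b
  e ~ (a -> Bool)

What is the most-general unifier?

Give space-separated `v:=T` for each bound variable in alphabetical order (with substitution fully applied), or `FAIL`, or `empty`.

Answer: b:=Bool e:=(a -> Bool)

Derivation:
step 1: unify Bool ~ b  [subst: {-} | 1 pending]
  bind b := Bool
step 2: unify e ~ (a -> Bool)  [subst: {b:=Bool} | 0 pending]
  bind e := (a -> Bool)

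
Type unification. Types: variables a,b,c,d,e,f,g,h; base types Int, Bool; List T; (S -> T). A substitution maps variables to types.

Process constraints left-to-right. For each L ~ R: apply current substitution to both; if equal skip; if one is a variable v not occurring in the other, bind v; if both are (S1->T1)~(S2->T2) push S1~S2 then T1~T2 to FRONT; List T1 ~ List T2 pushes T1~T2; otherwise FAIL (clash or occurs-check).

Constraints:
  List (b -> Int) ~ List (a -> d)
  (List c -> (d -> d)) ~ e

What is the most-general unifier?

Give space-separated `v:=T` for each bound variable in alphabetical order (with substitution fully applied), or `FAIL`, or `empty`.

step 1: unify List (b -> Int) ~ List (a -> d)  [subst: {-} | 1 pending]
  -> decompose List: push (b -> Int)~(a -> d)
step 2: unify (b -> Int) ~ (a -> d)  [subst: {-} | 1 pending]
  -> decompose arrow: push b~a, Int~d
step 3: unify b ~ a  [subst: {-} | 2 pending]
  bind b := a
step 4: unify Int ~ d  [subst: {b:=a} | 1 pending]
  bind d := Int
step 5: unify (List c -> (Int -> Int)) ~ e  [subst: {b:=a, d:=Int} | 0 pending]
  bind e := (List c -> (Int -> Int))

Answer: b:=a d:=Int e:=(List c -> (Int -> Int))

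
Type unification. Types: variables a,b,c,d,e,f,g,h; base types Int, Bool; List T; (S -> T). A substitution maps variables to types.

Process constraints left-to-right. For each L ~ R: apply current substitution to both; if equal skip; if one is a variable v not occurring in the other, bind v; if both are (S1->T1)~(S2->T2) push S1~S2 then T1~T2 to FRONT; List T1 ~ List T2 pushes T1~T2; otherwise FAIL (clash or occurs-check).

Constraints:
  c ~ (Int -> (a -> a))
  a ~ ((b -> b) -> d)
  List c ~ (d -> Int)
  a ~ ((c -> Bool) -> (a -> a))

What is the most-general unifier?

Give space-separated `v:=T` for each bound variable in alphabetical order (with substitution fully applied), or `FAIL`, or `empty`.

step 1: unify c ~ (Int -> (a -> a))  [subst: {-} | 3 pending]
  bind c := (Int -> (a -> a))
step 2: unify a ~ ((b -> b) -> d)  [subst: {c:=(Int -> (a -> a))} | 2 pending]
  bind a := ((b -> b) -> d)
step 3: unify List (Int -> (((b -> b) -> d) -> ((b -> b) -> d))) ~ (d -> Int)  [subst: {c:=(Int -> (a -> a)), a:=((b -> b) -> d)} | 1 pending]
  clash: List (Int -> (((b -> b) -> d) -> ((b -> b) -> d))) vs (d -> Int)

Answer: FAIL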